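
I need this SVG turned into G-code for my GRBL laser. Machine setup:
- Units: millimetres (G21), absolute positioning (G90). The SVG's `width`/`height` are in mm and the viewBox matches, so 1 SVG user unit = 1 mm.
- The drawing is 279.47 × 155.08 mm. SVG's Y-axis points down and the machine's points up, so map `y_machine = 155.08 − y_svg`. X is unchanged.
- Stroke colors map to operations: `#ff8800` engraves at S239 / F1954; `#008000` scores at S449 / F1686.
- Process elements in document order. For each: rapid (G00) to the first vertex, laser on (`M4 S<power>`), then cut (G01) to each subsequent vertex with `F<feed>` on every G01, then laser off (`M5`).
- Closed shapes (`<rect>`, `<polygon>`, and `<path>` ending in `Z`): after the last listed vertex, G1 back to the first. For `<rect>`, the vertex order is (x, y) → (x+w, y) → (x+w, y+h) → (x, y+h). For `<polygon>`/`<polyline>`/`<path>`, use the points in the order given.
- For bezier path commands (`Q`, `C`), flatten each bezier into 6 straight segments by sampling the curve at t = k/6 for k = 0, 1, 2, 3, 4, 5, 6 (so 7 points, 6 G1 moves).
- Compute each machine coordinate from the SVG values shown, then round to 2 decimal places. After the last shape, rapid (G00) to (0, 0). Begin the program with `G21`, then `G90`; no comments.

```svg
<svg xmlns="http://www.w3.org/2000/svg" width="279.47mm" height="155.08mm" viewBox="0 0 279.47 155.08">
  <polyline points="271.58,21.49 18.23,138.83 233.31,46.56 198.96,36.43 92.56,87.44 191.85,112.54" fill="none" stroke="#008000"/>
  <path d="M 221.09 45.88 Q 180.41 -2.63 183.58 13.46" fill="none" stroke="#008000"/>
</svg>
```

G21
G90
G00 X271.58 Y133.59
M4 S449
G01 X18.23 Y16.25 F1686
G01 X233.31 Y108.52 F1686
G01 X198.96 Y118.65 F1686
G01 X92.56 Y67.64 F1686
G01 X191.85 Y42.54 F1686
M5
G00 X221.09 Y109.20
M4 S449
G01 X208.75 Y123.58 F1686
G01 X198.84 Y134.36 F1686
G01 X191.37 Y141.56 F1686
G01 X186.34 Y145.17 F1686
G01 X183.74 Y145.19 F1686
G01 X183.58 Y141.62 F1686
M5
G00 X0.00 Y0.00

viewBox `0 0 279.47 155.08` with mm width/height → 1 unit = 1 mm. Flip: y_m = 155.08 − y_svg.

**Shape 1** — `<polyline>` open polyline, stroke `#008000` → score (S449, F1686). Machine vertices: (271.58,133.59) → (18.23,16.25) → (233.31,108.52) → (198.96,118.65) → (92.56,67.64) → (191.85,42.54). Open path.

**Shape 2** — `<path>` quadratic bezier, stroke `#008000` → score (S449, F1686). Control points (SVG): P0=(221.09,45.88), P1=(180.41,-2.63), P2=(183.58,13.46); sampled at t=k/6. Machine vertices: (221.09,109.20) → (208.75,123.58) → (198.84,134.36) → (191.37,141.56) → (186.34,145.17) → (183.74,145.19) → (183.58,141.62). Open path.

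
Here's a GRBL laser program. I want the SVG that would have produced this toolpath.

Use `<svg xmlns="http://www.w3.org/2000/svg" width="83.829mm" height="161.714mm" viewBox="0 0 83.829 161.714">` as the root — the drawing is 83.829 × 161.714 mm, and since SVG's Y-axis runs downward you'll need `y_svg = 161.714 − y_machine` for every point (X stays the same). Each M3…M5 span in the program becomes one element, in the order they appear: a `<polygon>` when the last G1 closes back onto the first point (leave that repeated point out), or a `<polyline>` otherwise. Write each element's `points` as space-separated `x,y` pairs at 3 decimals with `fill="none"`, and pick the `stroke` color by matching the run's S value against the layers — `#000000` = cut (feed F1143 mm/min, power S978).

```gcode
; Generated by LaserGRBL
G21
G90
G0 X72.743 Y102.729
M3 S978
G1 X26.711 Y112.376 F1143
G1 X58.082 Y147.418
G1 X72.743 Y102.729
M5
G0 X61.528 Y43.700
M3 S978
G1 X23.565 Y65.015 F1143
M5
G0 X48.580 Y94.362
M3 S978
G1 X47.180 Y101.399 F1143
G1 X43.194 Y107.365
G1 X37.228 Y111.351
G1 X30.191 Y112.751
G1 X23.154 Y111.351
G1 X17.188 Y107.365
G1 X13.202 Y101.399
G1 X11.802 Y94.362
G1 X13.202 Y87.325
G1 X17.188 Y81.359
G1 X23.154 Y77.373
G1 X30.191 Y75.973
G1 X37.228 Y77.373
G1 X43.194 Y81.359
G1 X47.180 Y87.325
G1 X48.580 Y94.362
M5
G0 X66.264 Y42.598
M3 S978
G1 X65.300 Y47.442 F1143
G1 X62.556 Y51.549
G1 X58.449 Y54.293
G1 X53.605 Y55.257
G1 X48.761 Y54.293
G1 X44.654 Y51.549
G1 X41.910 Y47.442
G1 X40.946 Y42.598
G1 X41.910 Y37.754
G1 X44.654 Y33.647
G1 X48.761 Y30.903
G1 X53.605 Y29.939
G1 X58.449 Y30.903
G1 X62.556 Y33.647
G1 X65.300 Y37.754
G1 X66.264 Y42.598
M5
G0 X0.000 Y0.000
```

Each laser-on run becomes one SVG element. Flip Y back into SVG space with y_svg = 161.714 − y_machine. Every run uses S978, so all elements get stroke `#000000` (cut).

Run 1: The run returns to its start, so emit a `<polygon>` with points (Y-flipped): 72.743,58.985 26.711,49.338 58.082,14.296.

Run 2: The run is open, so emit a `<polyline>` with points (Y-flipped): 61.528,118.014 23.565,96.699.

Run 3: The run returns to its start, so emit a `<polygon>` with points (Y-flipped): 48.580,67.352 47.180,60.315 43.194,54.349 37.228,50.363 30.191,48.963 23.154,50.363 17.188,54.349 13.202,60.315 11.802,67.352 13.202,74.389 17.188,80.355 23.154,84.341 30.191,85.741 37.228,84.341 43.194,80.355 47.180,74.389.

Run 4: The run returns to its start, so emit a `<polygon>` with points (Y-flipped): 66.264,119.116 65.300,114.272 62.556,110.165 58.449,107.421 53.605,106.457 48.761,107.421 44.654,110.165 41.910,114.272 40.946,119.116 41.910,123.960 44.654,128.067 48.761,130.811 53.605,131.775 58.449,130.811 62.556,128.067 65.300,123.960.

<svg xmlns="http://www.w3.org/2000/svg" width="83.829mm" height="161.714mm" viewBox="0 0 83.829 161.714">
  <polygon points="72.743,58.985 26.711,49.338 58.082,14.296" fill="none" stroke="#000000"/>
  <polyline points="61.528,118.014 23.565,96.699" fill="none" stroke="#000000"/>
  <polygon points="48.580,67.352 47.180,60.315 43.194,54.349 37.228,50.363 30.191,48.963 23.154,50.363 17.188,54.349 13.202,60.315 11.802,67.352 13.202,74.389 17.188,80.355 23.154,84.341 30.191,85.741 37.228,84.341 43.194,80.355 47.180,74.389" fill="none" stroke="#000000"/>
  <polygon points="66.264,119.116 65.300,114.272 62.556,110.165 58.449,107.421 53.605,106.457 48.761,107.421 44.654,110.165 41.910,114.272 40.946,119.116 41.910,123.960 44.654,128.067 48.761,130.811 53.605,131.775 58.449,130.811 62.556,128.067 65.300,123.960" fill="none" stroke="#000000"/>
</svg>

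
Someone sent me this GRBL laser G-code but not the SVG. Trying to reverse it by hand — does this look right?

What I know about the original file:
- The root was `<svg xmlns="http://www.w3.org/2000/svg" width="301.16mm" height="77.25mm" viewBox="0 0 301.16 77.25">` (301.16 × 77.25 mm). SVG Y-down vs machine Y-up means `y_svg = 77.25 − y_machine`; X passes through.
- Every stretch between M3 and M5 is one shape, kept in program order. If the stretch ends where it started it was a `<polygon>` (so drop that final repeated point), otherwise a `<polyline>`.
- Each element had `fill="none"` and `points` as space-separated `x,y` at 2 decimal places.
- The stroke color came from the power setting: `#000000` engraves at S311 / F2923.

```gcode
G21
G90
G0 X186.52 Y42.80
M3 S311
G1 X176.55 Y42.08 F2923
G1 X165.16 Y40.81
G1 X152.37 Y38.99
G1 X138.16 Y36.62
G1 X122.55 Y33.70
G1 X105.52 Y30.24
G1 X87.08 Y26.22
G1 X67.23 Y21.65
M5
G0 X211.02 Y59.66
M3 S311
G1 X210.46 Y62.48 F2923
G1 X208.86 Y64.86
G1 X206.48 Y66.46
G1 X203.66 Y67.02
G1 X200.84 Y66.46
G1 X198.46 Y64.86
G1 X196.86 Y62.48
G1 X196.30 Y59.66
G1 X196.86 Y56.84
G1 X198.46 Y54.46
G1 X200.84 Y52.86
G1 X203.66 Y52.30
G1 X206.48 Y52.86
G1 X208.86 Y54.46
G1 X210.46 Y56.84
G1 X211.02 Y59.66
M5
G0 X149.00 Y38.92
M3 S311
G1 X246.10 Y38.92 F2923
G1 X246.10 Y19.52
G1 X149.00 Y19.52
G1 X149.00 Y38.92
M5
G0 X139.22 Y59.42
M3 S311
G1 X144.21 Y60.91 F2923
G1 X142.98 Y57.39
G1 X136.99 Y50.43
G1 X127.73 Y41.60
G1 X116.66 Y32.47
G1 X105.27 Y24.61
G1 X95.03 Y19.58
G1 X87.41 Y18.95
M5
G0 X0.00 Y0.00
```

Machine Y-up, SVG Y-down with viewBox height 77.25, so y_svg = 77.25 − y_machine; X carries over. Every run uses S311, so all elements get stroke `#000000` (engrave).

Run 1: The run is open, so emit a `<polyline>` with points (Y-flipped): 186.52,34.45 176.55,35.17 165.16,36.44 152.37,38.26 138.16,40.63 122.55,43.55 105.52,47.01 87.08,51.03 67.23,55.60.

Run 2: The run returns to its start, so emit a `<polygon>` with points (Y-flipped): 211.02,17.59 210.46,14.77 208.86,12.39 206.48,10.79 203.66,10.23 200.84,10.79 198.46,12.39 196.86,14.77 196.30,17.59 196.86,20.41 198.46,22.79 200.84,24.39 203.66,24.95 206.48,24.39 208.86,22.79 210.46,20.41.

Run 3: The run returns to its start, so emit a `<polygon>` with points (Y-flipped): 149.00,38.33 246.10,38.33 246.10,57.73 149.00,57.73.

Run 4: The run is open, so emit a `<polyline>` with points (Y-flipped): 139.22,17.83 144.21,16.34 142.98,19.86 136.99,26.82 127.73,35.65 116.66,44.78 105.27,52.64 95.03,57.67 87.41,58.30.

<svg xmlns="http://www.w3.org/2000/svg" width="301.16mm" height="77.25mm" viewBox="0 0 301.16 77.25">
  <polyline points="186.52,34.45 176.55,35.17 165.16,36.44 152.37,38.26 138.16,40.63 122.55,43.55 105.52,47.01 87.08,51.03 67.23,55.60" fill="none" stroke="#000000"/>
  <polygon points="211.02,17.59 210.46,14.77 208.86,12.39 206.48,10.79 203.66,10.23 200.84,10.79 198.46,12.39 196.86,14.77 196.30,17.59 196.86,20.41 198.46,22.79 200.84,24.39 203.66,24.95 206.48,24.39 208.86,22.79 210.46,20.41" fill="none" stroke="#000000"/>
  <polygon points="149.00,38.33 246.10,38.33 246.10,57.73 149.00,57.73" fill="none" stroke="#000000"/>
  <polyline points="139.22,17.83 144.21,16.34 142.98,19.86 136.99,26.82 127.73,35.65 116.66,44.78 105.27,52.64 95.03,57.67 87.41,58.30" fill="none" stroke="#000000"/>
</svg>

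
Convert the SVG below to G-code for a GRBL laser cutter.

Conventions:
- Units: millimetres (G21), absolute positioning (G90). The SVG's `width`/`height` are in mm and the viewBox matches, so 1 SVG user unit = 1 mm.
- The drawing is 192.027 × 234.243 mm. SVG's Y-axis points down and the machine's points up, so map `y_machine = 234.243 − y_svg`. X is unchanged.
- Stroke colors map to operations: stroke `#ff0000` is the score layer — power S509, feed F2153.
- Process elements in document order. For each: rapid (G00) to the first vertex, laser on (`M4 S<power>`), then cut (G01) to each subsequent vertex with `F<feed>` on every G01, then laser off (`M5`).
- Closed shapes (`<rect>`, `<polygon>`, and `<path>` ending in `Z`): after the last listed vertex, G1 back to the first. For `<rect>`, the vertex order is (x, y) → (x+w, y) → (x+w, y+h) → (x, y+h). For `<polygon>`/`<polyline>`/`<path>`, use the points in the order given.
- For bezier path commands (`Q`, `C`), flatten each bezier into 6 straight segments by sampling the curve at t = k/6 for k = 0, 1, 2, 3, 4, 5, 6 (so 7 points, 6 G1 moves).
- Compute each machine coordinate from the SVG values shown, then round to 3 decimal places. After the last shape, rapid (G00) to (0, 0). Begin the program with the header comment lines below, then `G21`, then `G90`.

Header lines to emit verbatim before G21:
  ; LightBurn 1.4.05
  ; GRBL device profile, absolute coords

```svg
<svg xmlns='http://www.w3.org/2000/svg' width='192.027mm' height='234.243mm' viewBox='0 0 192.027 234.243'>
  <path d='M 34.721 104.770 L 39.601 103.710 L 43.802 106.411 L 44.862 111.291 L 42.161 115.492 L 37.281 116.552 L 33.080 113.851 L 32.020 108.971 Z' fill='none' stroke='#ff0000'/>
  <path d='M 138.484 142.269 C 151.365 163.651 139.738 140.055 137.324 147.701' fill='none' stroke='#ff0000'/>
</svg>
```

viewBox `0 0 192.027 234.243` with mm width/height → 1 unit = 1 mm. Flip: y_m = 234.243 − y_svg.

**Shape 1** — `<path>` regular polygon, stroke `#ff0000` → score (S509, F2153). Machine vertices: (34.721,129.473) → (39.601,130.533) → (43.802,127.832) → (44.862,122.952) → (42.161,118.751) → (37.281,117.691) → (33.080,120.392) → (32.020,125.272) → (34.721,129.473). Closed: final G1 returns to the first vertex.

**Shape 2** — `<path>` cubic bezier, stroke `#ff0000` → score (S509, F2153). Control points (SVG): P0=(138.484,142.269), P1=(151.365,163.651), P2=(139.738,140.055), P3=(137.324,147.701); sampled at t=k/6. Machine vertices: (138.484,91.974) → (143.038,84.678) → (144.445,82.762) → (143.640,84.107) → (141.560,86.597) → (139.143,88.114) → (137.324,86.542). Open path.

; LightBurn 1.4.05
; GRBL device profile, absolute coords
G21
G90
G00 X34.721 Y129.473
M4 S509
G01 X39.601 Y130.533 F2153
G01 X43.802 Y127.832 F2153
G01 X44.862 Y122.952 F2153
G01 X42.161 Y118.751 F2153
G01 X37.281 Y117.691 F2153
G01 X33.080 Y120.392 F2153
G01 X32.020 Y125.272 F2153
G01 X34.721 Y129.473 F2153
M5
G00 X138.484 Y91.974
M4 S509
G01 X143.038 Y84.678 F2153
G01 X144.445 Y82.762 F2153
G01 X143.640 Y84.107 F2153
G01 X141.560 Y86.597 F2153
G01 X139.143 Y88.114 F2153
G01 X137.324 Y86.542 F2153
M5
G00 X0.000 Y0.000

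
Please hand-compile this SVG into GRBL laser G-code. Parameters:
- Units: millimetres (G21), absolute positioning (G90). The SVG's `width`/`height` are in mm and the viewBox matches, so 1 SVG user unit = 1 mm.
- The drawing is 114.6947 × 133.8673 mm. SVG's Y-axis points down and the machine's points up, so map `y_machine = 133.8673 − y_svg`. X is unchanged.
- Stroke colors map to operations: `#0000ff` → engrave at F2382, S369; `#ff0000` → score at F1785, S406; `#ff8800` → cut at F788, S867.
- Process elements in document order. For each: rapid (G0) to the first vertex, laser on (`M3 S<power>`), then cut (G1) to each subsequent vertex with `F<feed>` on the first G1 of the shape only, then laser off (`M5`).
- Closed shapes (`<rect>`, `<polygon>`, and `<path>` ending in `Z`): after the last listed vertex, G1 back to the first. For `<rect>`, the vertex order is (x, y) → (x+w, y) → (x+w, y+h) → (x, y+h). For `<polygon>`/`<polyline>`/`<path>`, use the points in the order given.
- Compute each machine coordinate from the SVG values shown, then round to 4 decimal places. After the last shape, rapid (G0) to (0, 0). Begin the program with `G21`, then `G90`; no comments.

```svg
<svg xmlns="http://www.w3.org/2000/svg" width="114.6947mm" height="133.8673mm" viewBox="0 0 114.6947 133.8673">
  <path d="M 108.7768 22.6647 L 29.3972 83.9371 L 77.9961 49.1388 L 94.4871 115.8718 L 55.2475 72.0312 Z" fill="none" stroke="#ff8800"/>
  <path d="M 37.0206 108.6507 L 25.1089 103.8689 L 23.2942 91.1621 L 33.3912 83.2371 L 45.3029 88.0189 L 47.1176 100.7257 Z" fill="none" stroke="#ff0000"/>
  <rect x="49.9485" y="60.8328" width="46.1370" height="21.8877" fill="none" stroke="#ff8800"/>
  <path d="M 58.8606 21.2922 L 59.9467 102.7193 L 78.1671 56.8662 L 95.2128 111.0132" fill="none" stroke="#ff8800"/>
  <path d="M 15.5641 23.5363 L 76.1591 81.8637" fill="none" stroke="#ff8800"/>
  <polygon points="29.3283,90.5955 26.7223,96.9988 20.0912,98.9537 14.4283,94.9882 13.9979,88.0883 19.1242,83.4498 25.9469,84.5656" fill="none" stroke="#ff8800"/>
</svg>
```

G21
G90
G0 X108.7768 Y111.2026
M3 S867
G1 X29.3972 Y49.9302 F788
G1 X77.9961 Y84.7285
G1 X94.4871 Y17.9955
G1 X55.2475 Y61.8361
G1 X108.7768 Y111.2026
M5
G0 X37.0206 Y25.2166
M3 S406
G1 X25.1089 Y29.9984 F1785
G1 X23.2942 Y42.7052
G1 X33.3912 Y50.6302
G1 X45.3029 Y45.8484
G1 X47.1176 Y33.1416
G1 X37.0206 Y25.2166
M5
G0 X49.9485 Y73.0345
M3 S867
G1 X96.0855 Y73.0345 F788
G1 X96.0855 Y51.1468
G1 X49.9485 Y51.1468
G1 X49.9485 Y73.0345
M5
G0 X58.8606 Y112.5751
M3 S867
G1 X59.9467 Y31.1480 F788
G1 X78.1671 Y77.0011
G1 X95.2128 Y22.8541
M5
G0 X15.5641 Y110.3310
M3 S867
G1 X76.1591 Y52.0036 F788
M5
G0 X29.3283 Y43.2718
M3 S867
G1 X26.7223 Y36.8685 F788
G1 X20.0912 Y34.9136
G1 X14.4283 Y38.8791
G1 X13.9979 Y45.7790
G1 X19.1242 Y50.4175
G1 X25.9469 Y49.3017
G1 X29.3283 Y43.2718
M5
G0 X0.0000 Y0.0000

viewBox `0 0 114.6947 133.8673` with mm width/height → 1 unit = 1 mm. Flip: y_m = 133.8673 − y_svg.

**Shape 1** — `<path>` closed polygon, stroke `#ff8800` → cut (S867, F788). Machine vertices: (108.7768,111.2026) → (29.3972,49.9302) → (77.9961,84.7285) → (94.4871,17.9955) → (55.2475,61.8361) → (108.7768,111.2026). Closed: final G1 returns to the first vertex.

**Shape 2** — `<path>` regular polygon, stroke `#ff0000` → score (S406, F1785). Machine vertices: (37.0206,25.2166) → (25.1089,29.9984) → (23.2942,42.7052) → (33.3912,50.6302) → (45.3029,45.8484) → (47.1176,33.1416) → (37.0206,25.2166). Closed: final G1 returns to the first vertex.

**Shape 3** — `<rect>` rectangle, stroke `#ff8800` → cut (S867, F788). Machine vertices: (49.9485,73.0345) → (96.0855,73.0345) → (96.0855,51.1468) → (49.9485,51.1468) → (49.9485,73.0345). Closed: final G1 returns to the first vertex.

**Shape 4** — `<path>` open polyline, stroke `#ff8800` → cut (S867, F788). Machine vertices: (58.8606,112.5751) → (59.9467,31.1480) → (78.1671,77.0011) → (95.2128,22.8541). Open path.

**Shape 5** — `<path>` line segment, stroke `#ff8800` → cut (S867, F788). Machine vertices: (15.5641,110.3310) → (76.1591,52.0036). Open path.

**Shape 6** — `<polygon>` regular polygon, stroke `#ff8800` → cut (S867, F788). Machine vertices: (29.3283,43.2718) → (26.7223,36.8685) → (20.0912,34.9136) → (14.4283,38.8791) → (13.9979,45.7790) → (19.1242,50.4175) → (25.9469,49.3017) → (29.3283,43.2718). Closed: final G1 returns to the first vertex.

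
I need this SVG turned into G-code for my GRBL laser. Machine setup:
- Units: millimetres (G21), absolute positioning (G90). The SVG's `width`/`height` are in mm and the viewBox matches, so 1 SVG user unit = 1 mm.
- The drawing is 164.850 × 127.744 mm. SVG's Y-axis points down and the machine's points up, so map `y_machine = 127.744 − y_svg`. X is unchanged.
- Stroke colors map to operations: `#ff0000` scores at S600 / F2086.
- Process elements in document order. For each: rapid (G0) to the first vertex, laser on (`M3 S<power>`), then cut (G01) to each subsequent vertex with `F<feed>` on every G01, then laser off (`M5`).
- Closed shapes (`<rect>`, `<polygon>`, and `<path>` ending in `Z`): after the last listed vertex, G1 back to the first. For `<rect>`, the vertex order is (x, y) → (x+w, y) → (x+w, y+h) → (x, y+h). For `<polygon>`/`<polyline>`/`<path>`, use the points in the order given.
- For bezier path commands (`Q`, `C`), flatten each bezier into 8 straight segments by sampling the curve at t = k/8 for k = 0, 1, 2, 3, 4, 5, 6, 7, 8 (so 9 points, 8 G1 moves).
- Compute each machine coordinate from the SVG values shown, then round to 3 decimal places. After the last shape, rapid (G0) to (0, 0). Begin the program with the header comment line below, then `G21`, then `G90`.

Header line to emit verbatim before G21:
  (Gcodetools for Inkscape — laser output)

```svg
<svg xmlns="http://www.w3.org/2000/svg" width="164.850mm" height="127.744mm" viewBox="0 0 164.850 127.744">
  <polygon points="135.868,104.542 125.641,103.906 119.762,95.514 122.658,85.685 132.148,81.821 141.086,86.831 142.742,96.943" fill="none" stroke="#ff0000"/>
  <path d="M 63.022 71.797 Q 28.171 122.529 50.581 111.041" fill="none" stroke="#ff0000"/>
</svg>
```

(Gcodetools for Inkscape — laser output)
G21
G90
G0 X135.868 Y23.202
M3 S600
G01 X125.641 Y23.838 F2086
G01 X119.762 Y32.230 F2086
G01 X122.658 Y42.059 F2086
G01 X132.148 Y45.923 F2086
G01 X141.086 Y40.913 F2086
G01 X142.742 Y30.801 F2086
G01 X135.868 Y23.202 F2086
M5
G0 X63.022 Y55.947
M3 S600
G01 X55.204 Y44.236 F2086
G01 X49.175 Y34.470 F2086
G01 X44.936 Y26.648 F2086
G01 X42.486 Y20.770 F2086
G01 X41.826 Y16.837 F2086
G01 X42.955 Y14.848 F2086
G01 X45.873 Y14.803 F2086
G01 X50.581 Y16.703 F2086
M5
G0 X0.000 Y0.000

Since the viewBox matches the mm dimensions, user units are millimetres directly. The only transform is the Y-flip y_m = 127.744 − y_svg.

Shape 1 is a regular polygon drawn with `<polygon>`. Its stroke #ff0000 means score at S600, F2086. After flipping Y the toolpath is (135.868,23.202) → (125.641,23.838) → (119.762,32.230) → (122.658,42.059) → (132.148,45.923) → (141.086,40.913) → (142.742,30.801) → (135.868,23.202), returning to the start.

Shape 2 is a quadratic bezier drawn with `<path>`. Its stroke #ff0000 means score at S600, F2086. After flipping Y the toolpath is (63.022,55.947) → (55.204,44.236) → (49.175,34.470) → (44.936,26.648) → (42.486,20.770) → (41.826,16.837) → (42.955,14.848) → (45.873,14.803) → (50.581,16.703).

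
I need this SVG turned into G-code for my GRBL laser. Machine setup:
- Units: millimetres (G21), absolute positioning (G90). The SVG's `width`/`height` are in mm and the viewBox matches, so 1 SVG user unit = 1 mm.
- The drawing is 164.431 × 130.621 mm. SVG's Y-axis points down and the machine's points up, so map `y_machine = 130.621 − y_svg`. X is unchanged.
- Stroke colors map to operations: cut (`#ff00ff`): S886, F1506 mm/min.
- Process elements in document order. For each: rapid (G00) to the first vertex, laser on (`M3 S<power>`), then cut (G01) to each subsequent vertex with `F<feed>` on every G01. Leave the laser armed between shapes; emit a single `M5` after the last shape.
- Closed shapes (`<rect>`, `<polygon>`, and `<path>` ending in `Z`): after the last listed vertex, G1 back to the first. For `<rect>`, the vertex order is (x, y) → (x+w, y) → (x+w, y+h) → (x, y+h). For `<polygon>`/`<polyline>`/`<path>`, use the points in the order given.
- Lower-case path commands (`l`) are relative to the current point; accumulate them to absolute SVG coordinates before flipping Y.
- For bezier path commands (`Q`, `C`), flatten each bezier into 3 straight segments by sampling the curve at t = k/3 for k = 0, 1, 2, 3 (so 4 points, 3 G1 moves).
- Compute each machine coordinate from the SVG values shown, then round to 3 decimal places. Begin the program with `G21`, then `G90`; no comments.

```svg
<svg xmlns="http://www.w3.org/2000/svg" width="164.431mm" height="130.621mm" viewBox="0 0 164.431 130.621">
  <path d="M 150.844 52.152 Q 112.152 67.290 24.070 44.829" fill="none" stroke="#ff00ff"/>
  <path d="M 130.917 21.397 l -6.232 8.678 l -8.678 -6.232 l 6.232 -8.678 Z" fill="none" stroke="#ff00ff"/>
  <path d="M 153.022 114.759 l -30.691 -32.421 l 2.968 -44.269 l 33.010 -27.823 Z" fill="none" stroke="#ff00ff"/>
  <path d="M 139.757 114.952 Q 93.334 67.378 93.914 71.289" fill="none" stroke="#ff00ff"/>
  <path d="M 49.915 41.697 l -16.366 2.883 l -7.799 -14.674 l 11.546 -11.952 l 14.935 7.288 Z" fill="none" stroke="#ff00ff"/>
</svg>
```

G21
G90
G00 X150.844 Y78.469
M3 S886
G01 X119.562 Y72.555 F1506
G01 X77.304 Y74.996 F1506
G01 X24.070 Y85.792 F1506
G00 X130.917 Y109.224
M3 S886
G01 X124.685 Y100.546 F1506
G01 X116.007 Y106.778 F1506
G01 X122.239 Y115.456 F1506
G01 X130.917 Y109.224 F1506
G00 X153.022 Y15.862
M3 S886
G01 X122.331 Y48.283 F1506
G01 X125.299 Y92.552 F1506
G01 X158.309 Y120.375 F1506
G01 X153.022 Y15.862 F1506
G00 X139.757 Y15.669
M3 S886
G01 X114.031 Y41.664 F1506
G01 X98.750 Y56.219 F1506
G01 X93.914 Y59.332 F1506
G00 X49.915 Y88.924
M3 S886
G01 X33.549 Y86.041 F1506
G01 X25.750 Y100.715 F1506
G01 X37.296 Y112.667 F1506
G01 X52.231 Y105.379 F1506
G01 X49.915 Y88.924 F1506
M5

Since the viewBox matches the mm dimensions, user units are millimetres directly. The only transform is the Y-flip y_m = 130.621 − y_svg.

Shape 1 is a quadratic bezier drawn with `<path>`. Its stroke #ff00ff means cut at S886, F1506. After flipping Y the toolpath is (150.844,78.469) → (119.562,72.555) → (77.304,74.996) → (24.070,85.792).

Shape 2 is a regular polygon drawn with `<path>`. Its stroke #ff00ff means cut at S886, F1506. After flipping Y the toolpath is (130.917,109.224) → (124.685,100.546) → (116.007,106.778) → (122.239,115.456) → (130.917,109.224), returning to the start.

Shape 3 is a closed polygon drawn with `<path>`. Its stroke #ff00ff means cut at S886, F1506. After flipping Y the toolpath is (153.022,15.862) → (122.331,48.283) → (125.299,92.552) → (158.309,120.375) → (153.022,15.862), returning to the start.

Shape 4 is a quadratic bezier drawn with `<path>`. Its stroke #ff00ff means cut at S886, F1506. After flipping Y the toolpath is (139.757,15.669) → (114.031,41.664) → (98.750,56.219) → (93.914,59.332).

Shape 5 is a regular polygon drawn with `<path>`. Its stroke #ff00ff means cut at S886, F1506. After flipping Y the toolpath is (49.915,88.924) → (33.549,86.041) → (25.750,100.715) → (37.296,112.667) → (52.231,105.379) → (49.915,88.924), returning to the start.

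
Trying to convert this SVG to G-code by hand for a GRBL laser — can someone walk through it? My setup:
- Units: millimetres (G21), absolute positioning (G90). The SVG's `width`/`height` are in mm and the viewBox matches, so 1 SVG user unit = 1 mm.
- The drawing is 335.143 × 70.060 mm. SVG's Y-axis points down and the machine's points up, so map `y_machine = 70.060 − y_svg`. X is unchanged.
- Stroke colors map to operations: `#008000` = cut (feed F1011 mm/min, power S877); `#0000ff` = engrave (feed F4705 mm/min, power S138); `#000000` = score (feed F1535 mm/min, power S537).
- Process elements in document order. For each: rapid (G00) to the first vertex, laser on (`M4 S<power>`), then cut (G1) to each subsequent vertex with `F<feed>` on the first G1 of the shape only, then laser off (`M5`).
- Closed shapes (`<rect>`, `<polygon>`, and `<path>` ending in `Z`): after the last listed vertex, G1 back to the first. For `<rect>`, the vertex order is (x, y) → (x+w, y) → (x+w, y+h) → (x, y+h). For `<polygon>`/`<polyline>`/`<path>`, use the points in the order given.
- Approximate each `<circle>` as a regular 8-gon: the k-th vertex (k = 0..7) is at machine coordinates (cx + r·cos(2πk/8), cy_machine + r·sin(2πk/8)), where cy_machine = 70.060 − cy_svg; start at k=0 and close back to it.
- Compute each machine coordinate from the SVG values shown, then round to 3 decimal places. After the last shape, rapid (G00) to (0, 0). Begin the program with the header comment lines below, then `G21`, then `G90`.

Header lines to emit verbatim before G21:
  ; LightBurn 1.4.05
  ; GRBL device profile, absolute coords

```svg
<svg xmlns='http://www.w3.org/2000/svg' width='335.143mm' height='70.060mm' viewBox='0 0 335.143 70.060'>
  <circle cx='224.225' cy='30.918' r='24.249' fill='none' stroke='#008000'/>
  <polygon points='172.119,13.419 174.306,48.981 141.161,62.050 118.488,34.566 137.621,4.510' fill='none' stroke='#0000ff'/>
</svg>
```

; LightBurn 1.4.05
; GRBL device profile, absolute coords
G21
G90
G00 X248.474 Y39.142
M4 S877
G1 X241.372 Y56.289 F1011
G1 X224.225 Y63.391
G1 X207.078 Y56.289
G1 X199.976 Y39.142
G1 X207.078 Y21.995
G1 X224.225 Y14.893
G1 X241.372 Y21.995
G1 X248.474 Y39.142
M5
G00 X172.119 Y56.641
M4 S138
G1 X174.306 Y21.079 F4705
G1 X141.161 Y8.010
G1 X118.488 Y35.494
G1 X137.621 Y65.550
G1 X172.119 Y56.641
M5
G00 X0.000 Y0.000

1 u = 1 mm; y_m = 70.060 − y.

[1] `<circle>` circle, #008000→cut S877 F1011: (248.474,39.142) → (241.372,56.289) → (224.225,63.391) → (207.078,56.289) → (199.976,39.142) → (207.078,21.995) → (224.225,14.893) → (241.372,21.995) → (248.474,39.142) (closed)

[2] `<polygon>` regular polygon, #0000ff→engrave S138 F4705: (172.119,56.641) → (174.306,21.079) → (141.161,8.010) → (118.488,35.494) → (137.621,65.550) → (172.119,56.641) (closed)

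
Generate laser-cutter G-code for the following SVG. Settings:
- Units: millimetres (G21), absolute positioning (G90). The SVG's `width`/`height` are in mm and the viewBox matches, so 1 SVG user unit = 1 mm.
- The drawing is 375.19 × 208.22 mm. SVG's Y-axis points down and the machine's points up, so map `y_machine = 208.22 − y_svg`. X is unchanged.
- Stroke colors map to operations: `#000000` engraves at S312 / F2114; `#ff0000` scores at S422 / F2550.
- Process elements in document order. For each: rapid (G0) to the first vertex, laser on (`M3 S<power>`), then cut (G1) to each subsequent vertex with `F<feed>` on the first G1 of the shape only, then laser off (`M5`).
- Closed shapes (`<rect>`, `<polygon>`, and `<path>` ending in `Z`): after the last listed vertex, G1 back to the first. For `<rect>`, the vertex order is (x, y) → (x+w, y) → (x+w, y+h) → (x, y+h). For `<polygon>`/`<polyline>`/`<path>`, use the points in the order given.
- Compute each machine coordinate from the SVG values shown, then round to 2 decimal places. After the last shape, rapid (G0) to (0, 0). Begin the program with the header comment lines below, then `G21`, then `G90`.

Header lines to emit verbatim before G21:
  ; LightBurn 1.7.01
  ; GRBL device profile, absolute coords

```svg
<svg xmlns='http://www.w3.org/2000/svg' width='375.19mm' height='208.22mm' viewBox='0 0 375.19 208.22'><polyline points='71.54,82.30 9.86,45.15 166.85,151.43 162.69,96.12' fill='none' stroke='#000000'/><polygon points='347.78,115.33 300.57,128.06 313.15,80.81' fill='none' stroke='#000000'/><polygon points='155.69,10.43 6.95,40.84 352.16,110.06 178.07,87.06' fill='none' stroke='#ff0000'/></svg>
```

viewBox `0 0 375.19 208.22` with mm width/height → 1 unit = 1 mm. Flip: y_m = 208.22 − y_svg.

**Shape 1** — `<polyline>` open polyline, stroke `#000000` → engrave (S312, F2114). Machine vertices: (71.54,125.92) → (9.86,163.07) → (166.85,56.79) → (162.69,112.10). Open path.

**Shape 2** — `<polygon>` regular polygon, stroke `#000000` → engrave (S312, F2114). Machine vertices: (347.78,92.89) → (300.57,80.16) → (313.15,127.41) → (347.78,92.89). Closed: final G1 returns to the first vertex.

**Shape 3** — `<polygon>` closed polygon, stroke `#ff0000` → score (S422, F2550). Machine vertices: (155.69,197.79) → (6.95,167.38) → (352.16,98.16) → (178.07,121.16) → (155.69,197.79). Closed: final G1 returns to the first vertex.

; LightBurn 1.7.01
; GRBL device profile, absolute coords
G21
G90
G0 X71.54 Y125.92
M3 S312
G1 X9.86 Y163.07 F2114
G1 X166.85 Y56.79
G1 X162.69 Y112.10
M5
G0 X347.78 Y92.89
M3 S312
G1 X300.57 Y80.16 F2114
G1 X313.15 Y127.41
G1 X347.78 Y92.89
M5
G0 X155.69 Y197.79
M3 S422
G1 X6.95 Y167.38 F2550
G1 X352.16 Y98.16
G1 X178.07 Y121.16
G1 X155.69 Y197.79
M5
G0 X0.00 Y0.00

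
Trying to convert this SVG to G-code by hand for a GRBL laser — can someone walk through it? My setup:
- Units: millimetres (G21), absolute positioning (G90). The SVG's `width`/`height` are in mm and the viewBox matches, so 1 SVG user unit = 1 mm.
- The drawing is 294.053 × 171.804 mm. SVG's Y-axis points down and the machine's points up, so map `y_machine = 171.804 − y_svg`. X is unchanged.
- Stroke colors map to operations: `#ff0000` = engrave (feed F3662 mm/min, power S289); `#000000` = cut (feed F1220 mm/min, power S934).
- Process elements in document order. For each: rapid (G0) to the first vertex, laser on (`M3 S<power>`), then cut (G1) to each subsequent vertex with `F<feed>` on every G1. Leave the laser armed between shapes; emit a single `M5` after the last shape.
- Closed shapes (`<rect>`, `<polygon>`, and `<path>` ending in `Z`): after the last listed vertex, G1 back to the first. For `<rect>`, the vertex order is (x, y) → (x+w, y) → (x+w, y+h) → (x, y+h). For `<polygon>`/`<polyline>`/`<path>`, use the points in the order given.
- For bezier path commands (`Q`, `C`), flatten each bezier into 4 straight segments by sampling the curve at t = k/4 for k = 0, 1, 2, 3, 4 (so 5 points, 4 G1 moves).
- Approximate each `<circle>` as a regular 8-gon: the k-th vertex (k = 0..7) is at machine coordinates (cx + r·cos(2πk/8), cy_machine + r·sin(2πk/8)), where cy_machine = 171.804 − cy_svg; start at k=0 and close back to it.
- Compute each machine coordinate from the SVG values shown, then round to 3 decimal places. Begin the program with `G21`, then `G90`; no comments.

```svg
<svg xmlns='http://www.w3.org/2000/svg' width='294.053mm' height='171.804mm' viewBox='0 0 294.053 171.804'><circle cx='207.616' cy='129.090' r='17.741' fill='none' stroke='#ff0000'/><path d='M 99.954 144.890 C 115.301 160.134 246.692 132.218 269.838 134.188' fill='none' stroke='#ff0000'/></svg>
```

viewBox `0 0 294.053 171.804` with mm width/height → 1 unit = 1 mm. Flip: y_m = 171.804 − y_svg.

**Shape 1** — `<circle>` circle, stroke `#ff0000` → engrave (S289, F3662). Machine vertices: (225.357,42.714) → (220.161,55.259) → (207.616,60.455) → (195.071,55.259) → (189.875,42.714) → (195.071,30.169) → (207.616,24.973) → (220.161,30.169) → (225.357,42.714). Closed: final G1 returns to the first vertex.

**Shape 2** — `<path>` cubic bezier, stroke `#ff0000` → engrave (S289, F3662). Control points (SVG): P0=(99.954,144.890), P1=(115.301,160.134), P2=(246.692,132.218), P3=(269.838,134.188); sampled at t=k/4. Machine vertices: (99.954,26.914) → (129.718,22.432) → (181.971,27.287) → (235.687,34.631) → (269.838,37.616). Open path.

G21
G90
G0 X225.357 Y42.714
M3 S289
G1 X220.161 Y55.259 F3662
G1 X207.616 Y60.455 F3662
G1 X195.071 Y55.259 F3662
G1 X189.875 Y42.714 F3662
G1 X195.071 Y30.169 F3662
G1 X207.616 Y24.973 F3662
G1 X220.161 Y30.169 F3662
G1 X225.357 Y42.714 F3662
G0 X99.954 Y26.914
M3 S289
G1 X129.718 Y22.432 F3662
G1 X181.971 Y27.287 F3662
G1 X235.687 Y34.631 F3662
G1 X269.838 Y37.616 F3662
M5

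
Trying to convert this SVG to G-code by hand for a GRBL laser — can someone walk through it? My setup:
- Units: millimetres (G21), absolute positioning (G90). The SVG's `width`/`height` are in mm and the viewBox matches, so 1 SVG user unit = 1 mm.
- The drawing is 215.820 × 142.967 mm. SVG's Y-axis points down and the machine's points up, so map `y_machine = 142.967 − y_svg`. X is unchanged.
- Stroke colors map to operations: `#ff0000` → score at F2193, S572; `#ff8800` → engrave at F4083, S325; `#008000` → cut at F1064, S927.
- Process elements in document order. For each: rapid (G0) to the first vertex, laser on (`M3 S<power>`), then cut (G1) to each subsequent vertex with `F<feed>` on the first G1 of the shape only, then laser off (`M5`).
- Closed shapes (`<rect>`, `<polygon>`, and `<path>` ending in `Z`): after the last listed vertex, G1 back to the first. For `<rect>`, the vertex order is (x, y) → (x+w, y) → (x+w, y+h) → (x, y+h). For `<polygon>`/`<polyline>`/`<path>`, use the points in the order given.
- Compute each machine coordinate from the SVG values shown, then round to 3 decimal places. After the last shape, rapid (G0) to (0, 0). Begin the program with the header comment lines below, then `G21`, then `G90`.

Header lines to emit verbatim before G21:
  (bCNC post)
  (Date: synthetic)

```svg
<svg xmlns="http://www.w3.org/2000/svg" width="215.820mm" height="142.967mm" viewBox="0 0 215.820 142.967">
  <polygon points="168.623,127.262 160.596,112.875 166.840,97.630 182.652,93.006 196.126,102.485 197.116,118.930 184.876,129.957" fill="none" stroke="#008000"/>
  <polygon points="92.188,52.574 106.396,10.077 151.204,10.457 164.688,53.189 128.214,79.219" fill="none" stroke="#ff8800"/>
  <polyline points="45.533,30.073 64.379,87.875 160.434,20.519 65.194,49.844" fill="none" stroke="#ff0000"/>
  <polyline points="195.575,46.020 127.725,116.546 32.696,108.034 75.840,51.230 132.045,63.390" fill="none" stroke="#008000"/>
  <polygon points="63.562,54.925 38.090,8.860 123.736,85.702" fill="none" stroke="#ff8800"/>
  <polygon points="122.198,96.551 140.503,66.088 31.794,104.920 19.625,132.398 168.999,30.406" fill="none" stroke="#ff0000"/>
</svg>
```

Since the viewBox matches the mm dimensions, user units are millimetres directly. The only transform is the Y-flip y_m = 142.967 − y_svg.

Shape 1 is a regular polygon drawn with `<polygon>`. Its stroke #008000 means cut at S927, F1064. After flipping Y the toolpath is (168.623,15.705) → (160.596,30.092) → (166.840,45.337) → (182.652,49.961) → (196.126,40.482) → (197.116,24.037) → (184.876,13.010) → (168.623,15.705), returning to the start.

Shape 2 is a regular polygon drawn with `<polygon>`. Its stroke #ff8800 means engrave at S325, F4083. After flipping Y the toolpath is (92.188,90.393) → (106.396,132.890) → (151.204,132.510) → (164.688,89.778) → (128.214,63.748) → (92.188,90.393), returning to the start.

Shape 3 is a open polyline drawn with `<polyline>`. Its stroke #ff0000 means score at S572, F2193. After flipping Y the toolpath is (45.533,112.894) → (64.379,55.092) → (160.434,122.448) → (65.194,93.123).

Shape 4 is a open polyline drawn with `<polyline>`. Its stroke #008000 means cut at S927, F1064. After flipping Y the toolpath is (195.575,96.947) → (127.725,26.421) → (32.696,34.933) → (75.840,91.737) → (132.045,79.577).

Shape 5 is a closed polygon drawn with `<polygon>`. Its stroke #ff8800 means engrave at S325, F4083. After flipping Y the toolpath is (63.562,88.042) → (38.090,134.107) → (123.736,57.265) → (63.562,88.042), returning to the start.

Shape 6 is a closed polygon drawn with `<polygon>`. Its stroke #ff0000 means score at S572, F2193. After flipping Y the toolpath is (122.198,46.416) → (140.503,76.879) → (31.794,38.047) → (19.625,10.569) → (168.999,112.561) → (122.198,46.416), returning to the start.

(bCNC post)
(Date: synthetic)
G21
G90
G0 X168.623 Y15.705
M3 S927
G1 X160.596 Y30.092 F1064
G1 X166.840 Y45.337
G1 X182.652 Y49.961
G1 X196.126 Y40.482
G1 X197.116 Y24.037
G1 X184.876 Y13.010
G1 X168.623 Y15.705
M5
G0 X92.188 Y90.393
M3 S325
G1 X106.396 Y132.890 F4083
G1 X151.204 Y132.510
G1 X164.688 Y89.778
G1 X128.214 Y63.748
G1 X92.188 Y90.393
M5
G0 X45.533 Y112.894
M3 S572
G1 X64.379 Y55.092 F2193
G1 X160.434 Y122.448
G1 X65.194 Y93.123
M5
G0 X195.575 Y96.947
M3 S927
G1 X127.725 Y26.421 F1064
G1 X32.696 Y34.933
G1 X75.840 Y91.737
G1 X132.045 Y79.577
M5
G0 X63.562 Y88.042
M3 S325
G1 X38.090 Y134.107 F4083
G1 X123.736 Y57.265
G1 X63.562 Y88.042
M5
G0 X122.198 Y46.416
M3 S572
G1 X140.503 Y76.879 F2193
G1 X31.794 Y38.047
G1 X19.625 Y10.569
G1 X168.999 Y112.561
G1 X122.198 Y46.416
M5
G0 X0.000 Y0.000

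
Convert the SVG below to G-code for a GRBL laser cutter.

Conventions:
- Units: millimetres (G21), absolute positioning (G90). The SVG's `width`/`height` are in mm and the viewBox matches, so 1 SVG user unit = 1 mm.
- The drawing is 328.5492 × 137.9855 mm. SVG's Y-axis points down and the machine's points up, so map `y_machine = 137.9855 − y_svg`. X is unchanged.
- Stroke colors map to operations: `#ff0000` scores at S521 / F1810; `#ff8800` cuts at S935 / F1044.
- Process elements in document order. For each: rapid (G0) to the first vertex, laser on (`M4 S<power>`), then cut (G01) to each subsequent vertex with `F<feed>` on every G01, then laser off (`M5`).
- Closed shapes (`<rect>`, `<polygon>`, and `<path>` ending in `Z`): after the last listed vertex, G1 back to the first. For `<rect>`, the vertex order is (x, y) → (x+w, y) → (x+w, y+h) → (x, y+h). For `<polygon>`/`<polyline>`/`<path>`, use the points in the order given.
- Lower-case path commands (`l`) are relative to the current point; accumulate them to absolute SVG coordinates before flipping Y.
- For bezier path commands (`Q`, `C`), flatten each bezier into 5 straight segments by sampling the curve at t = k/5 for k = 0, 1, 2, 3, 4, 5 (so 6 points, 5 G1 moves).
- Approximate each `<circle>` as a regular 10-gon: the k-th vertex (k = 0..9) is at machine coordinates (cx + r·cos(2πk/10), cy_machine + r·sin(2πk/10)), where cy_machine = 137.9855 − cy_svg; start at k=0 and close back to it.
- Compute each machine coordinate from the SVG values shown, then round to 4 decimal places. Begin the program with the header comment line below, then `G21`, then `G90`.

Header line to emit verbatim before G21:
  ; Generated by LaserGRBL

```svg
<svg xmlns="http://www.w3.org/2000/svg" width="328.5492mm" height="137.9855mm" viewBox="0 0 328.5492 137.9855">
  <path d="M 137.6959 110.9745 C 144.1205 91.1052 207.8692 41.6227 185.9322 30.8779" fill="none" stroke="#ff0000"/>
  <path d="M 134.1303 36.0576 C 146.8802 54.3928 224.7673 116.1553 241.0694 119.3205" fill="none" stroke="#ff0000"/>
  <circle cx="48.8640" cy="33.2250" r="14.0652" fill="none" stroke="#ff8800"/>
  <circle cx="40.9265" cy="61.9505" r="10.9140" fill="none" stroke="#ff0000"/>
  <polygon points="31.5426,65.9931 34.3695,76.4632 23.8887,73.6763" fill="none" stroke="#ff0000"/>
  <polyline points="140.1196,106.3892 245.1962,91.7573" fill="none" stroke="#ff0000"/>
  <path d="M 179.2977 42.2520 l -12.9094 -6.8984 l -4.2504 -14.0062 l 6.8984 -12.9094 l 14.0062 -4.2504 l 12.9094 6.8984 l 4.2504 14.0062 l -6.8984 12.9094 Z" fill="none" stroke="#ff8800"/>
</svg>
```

viewBox `0 0 328.5492 137.9855` with mm width/height → 1 unit = 1 mm. Flip: y_m = 137.9855 − y_svg.

**Shape 1** — `<path>` cubic bezier, stroke `#ff0000` → score (S521, F1810). Control points (SVG): P0=(137.6959,110.9745), P1=(144.1205,91.1052), P2=(207.8692,41.6227), P3=(185.9322,30.8779); sampled at t=k/5. Machine vertices: (137.6959,27.0110) → (147.2855,41.9394) → (163.7684,60.6940) → (180.2801,79.9942) → (189.9562,96.5590) → (185.9322,107.1076). Open path.

**Shape 2** — `<path>` cubic bezier, stroke `#ff0000` → score (S521, F1810). Control points (SVG): P0=(134.1303,36.0576), P1=(146.8802,54.3928), P2=(224.7673,116.1553), P3=(241.0694,119.3205); sampled at t=k/5. Machine vertices: (134.1303,101.9279) → (148.5829,86.5317) → (172.5858,65.6101) → (200.0563,44.0604) → (224.9117,26.7796) → (241.0694,18.6650). Open path.

**Shape 3** — `<circle>` circle, stroke `#ff8800` → cut (S935, F1044). Machine vertices: (62.9292,104.7605) → (60.2430,113.0278) → (53.2104,118.1373) → (44.5176,118.1373) → (37.4850,113.0278) → (34.7988,104.7605) → (37.4850,96.4932) → (44.5176,91.3837) → (53.2104,91.3837) → (60.2430,96.4932) → (62.9292,104.7605). Closed: final G1 returns to the first vertex.

**Shape 4** — `<circle>` circle, stroke `#ff0000` → score (S521, F1810). Machine vertices: (51.8405,76.0350) → (49.7561,82.4501) → (44.2991,86.4148) → (37.5539,86.4148) → (32.0969,82.4501) → (30.0125,76.0350) → (32.0969,69.6199) → (37.5539,65.6552) → (44.2991,65.6552) → (49.7561,69.6199) → (51.8405,76.0350). Closed: final G1 returns to the first vertex.

**Shape 5** — `<polygon>` regular polygon, stroke `#ff0000` → score (S521, F1810). Machine vertices: (31.5426,71.9924) → (34.3695,61.5223) → (23.8887,64.3092) → (31.5426,71.9924). Closed: final G1 returns to the first vertex.

**Shape 6** — `<polyline>` line segment, stroke `#ff0000` → score (S521, F1810). Machine vertices: (140.1196,31.5963) → (245.1962,46.2282). Open path.

**Shape 7** — `<path>` regular polygon, stroke `#ff8800` → cut (S935, F1044). Machine vertices: (179.2977,95.7335) → (166.3883,102.6319) → (162.1379,116.6381) → (169.0363,129.5475) → (183.0425,133.7979) → (195.9519,126.8995) → (200.2023,112.8933) → (193.3039,99.9839) → (179.2977,95.7335). Closed: final G1 returns to the first vertex.

; Generated by LaserGRBL
G21
G90
G0 X137.6959 Y27.0110
M4 S521
G01 X147.2855 Y41.9394 F1810
G01 X163.7684 Y60.6940 F1810
G01 X180.2801 Y79.9942 F1810
G01 X189.9562 Y96.5590 F1810
G01 X185.9322 Y107.1076 F1810
M5
G0 X134.1303 Y101.9279
M4 S521
G01 X148.5829 Y86.5317 F1810
G01 X172.5858 Y65.6101 F1810
G01 X200.0563 Y44.0604 F1810
G01 X224.9117 Y26.7796 F1810
G01 X241.0694 Y18.6650 F1810
M5
G0 X62.9292 Y104.7605
M4 S935
G01 X60.2430 Y113.0278 F1044
G01 X53.2104 Y118.1373 F1044
G01 X44.5176 Y118.1373 F1044
G01 X37.4850 Y113.0278 F1044
G01 X34.7988 Y104.7605 F1044
G01 X37.4850 Y96.4932 F1044
G01 X44.5176 Y91.3837 F1044
G01 X53.2104 Y91.3837 F1044
G01 X60.2430 Y96.4932 F1044
G01 X62.9292 Y104.7605 F1044
M5
G0 X51.8405 Y76.0350
M4 S521
G01 X49.7561 Y82.4501 F1810
G01 X44.2991 Y86.4148 F1810
G01 X37.5539 Y86.4148 F1810
G01 X32.0969 Y82.4501 F1810
G01 X30.0125 Y76.0350 F1810
G01 X32.0969 Y69.6199 F1810
G01 X37.5539 Y65.6552 F1810
G01 X44.2991 Y65.6552 F1810
G01 X49.7561 Y69.6199 F1810
G01 X51.8405 Y76.0350 F1810
M5
G0 X31.5426 Y71.9924
M4 S521
G01 X34.3695 Y61.5223 F1810
G01 X23.8887 Y64.3092 F1810
G01 X31.5426 Y71.9924 F1810
M5
G0 X140.1196 Y31.5963
M4 S521
G01 X245.1962 Y46.2282 F1810
M5
G0 X179.2977 Y95.7335
M4 S935
G01 X166.3883 Y102.6319 F1044
G01 X162.1379 Y116.6381 F1044
G01 X169.0363 Y129.5475 F1044
G01 X183.0425 Y133.7979 F1044
G01 X195.9519 Y126.8995 F1044
G01 X200.2023 Y112.8933 F1044
G01 X193.3039 Y99.9839 F1044
G01 X179.2977 Y95.7335 F1044
M5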